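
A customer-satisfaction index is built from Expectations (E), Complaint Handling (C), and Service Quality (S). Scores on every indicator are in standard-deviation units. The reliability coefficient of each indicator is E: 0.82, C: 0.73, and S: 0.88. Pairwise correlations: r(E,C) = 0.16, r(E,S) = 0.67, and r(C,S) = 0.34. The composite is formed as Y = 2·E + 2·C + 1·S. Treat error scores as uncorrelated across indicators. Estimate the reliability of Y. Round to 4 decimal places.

Var(Y) = 2² + 2² + 1 + 2·[4·0.16 + 2·0.67 + 2·0.34] = 9 + 5.32 = 14.32.
Because errors are independent across components, Cov(Tᵢ,Tⱼ) = Cov(Xᵢ,Xⱼ); the off-diagonal part of the true-score variance is the same as above.
True-score variance = [2²·0.82 + 2²·0.73 + 0.88] + 5.32 = 7.08 + 5.32 = 12.4.
Reliability = 12.4 / 14.32 = 0.8659.

0.8659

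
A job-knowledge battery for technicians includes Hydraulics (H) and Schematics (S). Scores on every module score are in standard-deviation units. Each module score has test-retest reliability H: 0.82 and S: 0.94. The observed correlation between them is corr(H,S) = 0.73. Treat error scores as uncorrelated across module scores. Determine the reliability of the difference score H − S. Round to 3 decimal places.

Var(H−S) = 1 + 1 − 2·0.73 = 2 − 1.46 = 0.54.
With uncorrelated errors the cross-covariances are all true-score covariance, so they carry over unchanged; only the diagonal terms shrink to ρᵢσᵢ².
True-score variance = [0.82 + 0.94] − 1.46 = 1.76 − 1.46 = 0.3.
Reliability = 0.3 / 0.54 = 0.556.

0.556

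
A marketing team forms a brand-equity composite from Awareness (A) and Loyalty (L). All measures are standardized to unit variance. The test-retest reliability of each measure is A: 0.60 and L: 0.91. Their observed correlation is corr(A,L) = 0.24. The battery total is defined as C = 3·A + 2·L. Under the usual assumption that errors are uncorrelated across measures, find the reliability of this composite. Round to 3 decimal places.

0.751

Var(C) = 3² + 2² + 2·[6·0.24] = 13 + 2.88 = 15.88.
Because errors are independent across components, Cov(Tᵢ,Tⱼ) = Cov(Xᵢ,Xⱼ); the off-diagonal part of the true-score variance is the same as above.
True-score variance = [3²·0.60 + 2²·0.91] + 2.88 = 9.04 + 2.88 = 11.92.
Reliability = 11.92 / 15.88 = 0.751.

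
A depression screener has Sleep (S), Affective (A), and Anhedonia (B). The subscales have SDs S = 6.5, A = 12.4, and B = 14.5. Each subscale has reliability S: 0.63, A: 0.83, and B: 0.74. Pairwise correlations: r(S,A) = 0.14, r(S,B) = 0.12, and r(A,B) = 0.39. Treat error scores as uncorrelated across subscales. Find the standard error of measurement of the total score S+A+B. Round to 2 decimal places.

9.82

Var(total) = 406.26 + 185.432 = 591.692.
True-score variance = 309.823 + 185.432 = 495.255, so reliability = 0.8370.
Error variance = 591.692 − 495.255 = 96.4367; SEM = √96.4367 = 9.82.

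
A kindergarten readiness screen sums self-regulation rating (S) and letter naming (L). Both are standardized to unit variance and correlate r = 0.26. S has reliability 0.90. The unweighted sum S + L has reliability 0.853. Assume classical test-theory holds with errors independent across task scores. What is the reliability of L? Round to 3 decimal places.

0.730

Var(S+L) = 2 + 2·0.26 = 2.520.
True-score variance = ρ_S + ρ_L + 2·0.26, so 0.853 = (0.90 + ρ_L + 0.52) / 2.520.
ρ_L = 0.853·2.520 − 0.90 − 0.52 = 0.730.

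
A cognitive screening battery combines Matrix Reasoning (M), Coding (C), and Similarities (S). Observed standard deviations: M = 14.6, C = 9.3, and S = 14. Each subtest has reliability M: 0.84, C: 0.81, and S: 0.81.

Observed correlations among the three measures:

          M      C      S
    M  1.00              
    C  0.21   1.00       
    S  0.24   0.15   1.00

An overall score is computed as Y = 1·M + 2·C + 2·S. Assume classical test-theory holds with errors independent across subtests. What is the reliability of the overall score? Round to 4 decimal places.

Var(Y) = 14.6² + 2²·9.3² + 2²·14² + 2·[2·14.6·9.3·0.21 + 2·14.6·14·0.24 + 4·9.3·14·0.15] = 1343.12 + 466.519 = 1809.64.
Because errors are independent across components, Cov(Tᵢ,Tⱼ) = Cov(Xᵢ,Xⱼ); the off-diagonal part of the true-score variance is the same as above.
True-score variance = [14.6²·0.84 + 2²·9.3²·0.81 + 2²·14²·0.81] + 466.519 = 1094.32 + 466.519 = 1560.84.
Reliability = 1560.84 / 1809.64 = 0.8625.

0.8625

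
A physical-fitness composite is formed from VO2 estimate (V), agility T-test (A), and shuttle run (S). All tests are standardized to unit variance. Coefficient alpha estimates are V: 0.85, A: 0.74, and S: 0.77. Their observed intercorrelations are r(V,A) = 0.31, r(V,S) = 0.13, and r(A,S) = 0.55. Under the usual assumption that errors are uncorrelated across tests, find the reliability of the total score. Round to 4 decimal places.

Var(V+A+S) = 3 + 2·[0.31 + 0.13 + 0.55] = 3 + 1.98 = 4.98.
Because errors are independent across components, Cov(Tᵢ,Tⱼ) = Cov(Xᵢ,Xⱼ); the off-diagonal part of the true-score variance is the same as above.
True-score variance = [0.85 + 0.74 + 0.77] + 1.98 = 2.36 + 1.98 = 4.34.
Reliability = 4.34 / 4.98 = 0.8715.

0.8715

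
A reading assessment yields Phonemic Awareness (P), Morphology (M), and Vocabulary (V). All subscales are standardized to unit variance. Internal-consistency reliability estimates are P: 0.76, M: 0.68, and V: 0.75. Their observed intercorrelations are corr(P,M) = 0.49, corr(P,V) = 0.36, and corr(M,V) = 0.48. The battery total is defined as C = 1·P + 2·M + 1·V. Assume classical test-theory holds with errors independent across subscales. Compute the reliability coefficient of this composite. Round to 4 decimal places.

0.8330

Var(C) = 1 + 2² + 1 + 2·[2·0.49 + 0.36 + 2·0.48] = 6 + 4.6 = 10.6.
Because errors are independent across components, Cov(Tᵢ,Tⱼ) = Cov(Xᵢ,Xⱼ); the off-diagonal part of the true-score variance is the same as above.
True-score variance = [0.76 + 2²·0.68 + 0.75] + 4.6 = 4.23 + 4.6 = 8.83.
Reliability = 8.83 / 10.6 = 0.8330.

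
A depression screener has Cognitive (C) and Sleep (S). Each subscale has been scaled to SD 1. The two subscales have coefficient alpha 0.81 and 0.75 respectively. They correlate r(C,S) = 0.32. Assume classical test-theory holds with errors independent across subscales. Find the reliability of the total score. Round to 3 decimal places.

Var(C+S) = 2 + 2·[0.32] = 2 + 0.64 = 2.64.
With uncorrelated errors the cross-covariances are all true-score covariance, so they carry over unchanged; only the diagonal terms shrink to ρᵢσᵢ².
True-score variance = [0.81 + 0.75] + 0.64 = 1.56 + 0.64 = 2.2.
Reliability = 2.2 / 2.64 = 0.833.

0.833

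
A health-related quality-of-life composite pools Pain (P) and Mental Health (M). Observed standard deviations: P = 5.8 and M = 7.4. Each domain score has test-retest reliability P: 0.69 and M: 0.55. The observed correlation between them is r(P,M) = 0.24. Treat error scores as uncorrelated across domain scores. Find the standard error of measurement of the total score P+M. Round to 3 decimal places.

Var(total) = 88.4 + 20.6016 = 109.002.
True-score variance = 53.3296 + 20.6016 = 73.9312, so reliability = 0.6783.
Error variance = 109.002 − 73.9312 = 35.0704; SEM = √35.0704 = 5.922.

5.922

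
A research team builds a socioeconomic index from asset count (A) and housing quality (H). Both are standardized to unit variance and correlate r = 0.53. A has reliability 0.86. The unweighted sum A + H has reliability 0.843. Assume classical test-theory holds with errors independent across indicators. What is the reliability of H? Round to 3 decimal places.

Var(A+H) = 2 + 2·0.53 = 3.060.
True-score variance = ρ_A + ρ_H + 2·0.53, so 0.843 = (0.86 + ρ_H + 1.06) / 3.060.
ρ_H = 0.843·3.060 − 0.86 − 1.06 = 0.660.

0.660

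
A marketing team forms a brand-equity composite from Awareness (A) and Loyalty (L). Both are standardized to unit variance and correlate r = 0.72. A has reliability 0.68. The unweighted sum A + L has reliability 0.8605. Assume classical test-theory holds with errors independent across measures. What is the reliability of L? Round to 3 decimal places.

0.840

Var(A+L) = 2 + 2·0.72 = 3.440.
True-score variance = ρ_A + ρ_L + 2·0.72, so 0.8605 = (0.68 + ρ_L + 1.44) / 3.440.
ρ_L = 0.8605·3.440 − 0.68 − 1.44 = 0.840.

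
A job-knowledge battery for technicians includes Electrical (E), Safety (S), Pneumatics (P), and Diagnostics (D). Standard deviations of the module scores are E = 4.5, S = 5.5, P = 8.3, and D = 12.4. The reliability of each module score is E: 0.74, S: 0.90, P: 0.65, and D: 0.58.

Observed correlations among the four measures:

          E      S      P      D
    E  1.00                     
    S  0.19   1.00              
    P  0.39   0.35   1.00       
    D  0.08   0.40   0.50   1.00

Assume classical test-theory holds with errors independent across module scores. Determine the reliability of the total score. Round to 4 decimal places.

0.8099

Var(E+S+P+D) = 4.5² + 5.5² + 8.3² + 12.4² + 2·[4.5·5.5·0.19 + 4.5·8.3·0.39 + 4.5·12.4·0.08 + 5.5·8.3·0.35 + 5.5·12.4·0.40 + 8.3·12.4·0.50] = 273.15 + 236.901 = 510.051.
Because errors are independent across components, Cov(Tᵢ,Tⱼ) = Cov(Xᵢ,Xⱼ); the off-diagonal part of the true-score variance is the same as above.
True-score variance = [4.5²·0.74 + 5.5²·0.90 + 8.3²·0.65 + 12.4²·0.58] + 236.901 = 176.169 + 236.901 = 413.07.
Reliability = 413.07 / 510.051 = 0.8099.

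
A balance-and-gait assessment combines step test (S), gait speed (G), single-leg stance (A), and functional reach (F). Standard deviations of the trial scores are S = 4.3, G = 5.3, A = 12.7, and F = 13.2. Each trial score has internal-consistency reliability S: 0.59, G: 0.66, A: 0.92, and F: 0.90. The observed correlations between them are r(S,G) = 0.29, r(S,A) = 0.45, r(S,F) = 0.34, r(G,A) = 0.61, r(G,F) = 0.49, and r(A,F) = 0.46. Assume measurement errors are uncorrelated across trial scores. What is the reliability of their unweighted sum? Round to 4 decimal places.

Var(S+G+A+F) = 4.3² + 5.3² + 12.7² + 13.2² + 2·[4.3·5.3·0.29 + 4.3·12.7·0.45 + 4.3·13.2·0.34 + 5.3·12.7·0.61 + 5.3·13.2·0.49 + 12.7·13.2·0.46] = 382.11 + 405.872 = 787.982.
Because errors are independent across components, Cov(Tᵢ,Tⱼ) = Cov(Xᵢ,Xⱼ); the off-diagonal part of the true-score variance is the same as above.
True-score variance = [4.3²·0.59 + 5.3²·0.66 + 12.7²·0.92 + 13.2²·0.90] + 405.872 = 334.651 + 405.872 = 740.523.
Reliability = 740.523 / 787.982 = 0.9398.

0.9398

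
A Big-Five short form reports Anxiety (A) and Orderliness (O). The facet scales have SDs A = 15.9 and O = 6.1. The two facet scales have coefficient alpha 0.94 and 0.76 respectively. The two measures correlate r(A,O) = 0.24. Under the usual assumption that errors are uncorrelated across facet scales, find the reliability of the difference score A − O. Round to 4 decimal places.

Var(A−O) = 15.9² + 6.1² − 2·15.9·6.1·0.24 = 290.02 − 46.5552 = 243.465.
Under uncorrelated errors the observed covariances equal the true-score covariances, so only the own-variance terms attenuate.
True-score variance = [15.9²·0.94 + 6.1²·0.76] − 46.5552 = 265.921 − 46.5552 = 219.366.
Reliability = 219.366 / 243.465 = 0.9010.

0.9010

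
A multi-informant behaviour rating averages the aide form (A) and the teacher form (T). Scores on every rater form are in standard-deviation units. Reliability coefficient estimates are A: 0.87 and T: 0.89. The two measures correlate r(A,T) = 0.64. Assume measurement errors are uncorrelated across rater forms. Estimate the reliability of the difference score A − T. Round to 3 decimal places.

0.667

Var(A−T) = 1 + 1 − 2·0.64 = 2 − 1.28 = 0.72.
With uncorrelated errors the cross-covariances are all true-score covariance, so they carry over unchanged; only the diagonal terms shrink to ρᵢσᵢ².
True-score variance = [0.87 + 0.89] − 1.28 = 1.76 − 1.28 = 0.48.
Reliability = 0.48 / 0.72 = 0.667.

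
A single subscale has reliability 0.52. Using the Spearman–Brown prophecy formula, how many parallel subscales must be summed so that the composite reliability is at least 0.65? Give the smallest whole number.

2

k ≥ ρ*(1−ρ₁)/(ρ₁(1−ρ*)) = 0.65·0.48 / (0.52·0.35) = 1.714.
Smallest integer k = 2.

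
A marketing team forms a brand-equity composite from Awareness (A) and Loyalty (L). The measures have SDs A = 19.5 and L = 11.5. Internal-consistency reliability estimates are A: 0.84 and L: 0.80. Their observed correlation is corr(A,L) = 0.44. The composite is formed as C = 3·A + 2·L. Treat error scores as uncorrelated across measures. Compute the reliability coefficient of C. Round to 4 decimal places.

0.8728

Var(C) = 3²·19.5² + 2²·11.5² + 2·[6·19.5·11.5·0.44] = 3951.25 + 1184.04 = 5135.29.
Because errors are independent across components, Cov(Tᵢ,Tⱼ) = Cov(Xᵢ,Xⱼ); the off-diagonal part of the true-score variance is the same as above.
True-score variance = [3²·19.5²·0.84 + 2²·11.5²·0.80] + 1184.04 = 3297.89 + 1184.04 = 4481.93.
Reliability = 4481.93 / 5135.29 = 0.8728.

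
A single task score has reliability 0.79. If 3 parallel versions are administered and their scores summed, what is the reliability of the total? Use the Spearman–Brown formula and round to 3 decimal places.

0.919

ρ_k = kρ / (1 + (k−1)ρ) = 3·0.79 / (1 + 2·0.79) = 2.370 / 2.580 = 0.919.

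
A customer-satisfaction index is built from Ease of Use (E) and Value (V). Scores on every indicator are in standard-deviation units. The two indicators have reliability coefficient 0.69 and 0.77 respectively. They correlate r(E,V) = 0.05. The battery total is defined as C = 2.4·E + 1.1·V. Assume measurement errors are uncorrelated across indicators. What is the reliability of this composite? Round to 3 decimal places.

0.715

Var(C) = 2.4² + 1.1² + 2·[2.64·0.05] = 6.97 + 0.264 = 7.234.
With uncorrelated errors the cross-covariances are all true-score covariance, so they carry over unchanged; only the diagonal terms shrink to ρᵢσᵢ².
True-score variance = [2.4²·0.69 + 1.1²·0.77] + 0.264 = 4.9061 + 0.264 = 5.1701.
Reliability = 5.1701 / 7.234 = 0.715.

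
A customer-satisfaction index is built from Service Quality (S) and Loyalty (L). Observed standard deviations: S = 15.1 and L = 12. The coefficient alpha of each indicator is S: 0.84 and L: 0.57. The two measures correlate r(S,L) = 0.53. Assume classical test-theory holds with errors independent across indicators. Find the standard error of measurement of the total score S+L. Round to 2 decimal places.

Var(total) = 372.01 + 192.072 = 564.082.
True-score variance = 273.608 + 192.072 = 465.68, so reliability = 0.8256.
Error variance = 564.082 − 465.68 = 98.4016; SEM = √98.4016 = 9.92.

9.92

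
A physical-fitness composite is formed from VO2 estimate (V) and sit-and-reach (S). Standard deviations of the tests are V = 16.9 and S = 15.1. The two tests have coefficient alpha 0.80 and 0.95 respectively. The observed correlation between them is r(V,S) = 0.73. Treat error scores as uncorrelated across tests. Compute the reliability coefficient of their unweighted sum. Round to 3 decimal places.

0.923

Var(V+S) = 16.9² + 15.1² + 2·[16.9·15.1·0.73] = 513.62 + 372.577 = 886.197.
Because errors are independent across components, Cov(Tᵢ,Tⱼ) = Cov(Xᵢ,Xⱼ); the off-diagonal part of the true-score variance is the same as above.
True-score variance = [16.9²·0.80 + 15.1²·0.95] + 372.577 = 445.097 + 372.577 = 817.675.
Reliability = 817.675 / 886.197 = 0.923.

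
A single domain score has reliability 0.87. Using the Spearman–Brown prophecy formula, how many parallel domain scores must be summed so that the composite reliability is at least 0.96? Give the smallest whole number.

4

k ≥ ρ*(1−ρ₁)/(ρ₁(1−ρ*)) = 0.96·0.13 / (0.87·0.04) = 3.586.
Smallest integer k = 4.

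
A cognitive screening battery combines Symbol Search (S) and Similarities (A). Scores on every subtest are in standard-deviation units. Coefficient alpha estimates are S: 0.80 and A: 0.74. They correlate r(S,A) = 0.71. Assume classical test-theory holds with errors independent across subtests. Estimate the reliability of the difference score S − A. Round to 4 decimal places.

0.2069

Var(S−A) = 1 + 1 − 2·0.71 = 2 − 1.42 = 0.58.
Because errors are independent across components, Cov(Tᵢ,Tⱼ) = Cov(Xᵢ,Xⱼ); the off-diagonal part of the true-score variance is the same as above.
True-score variance = [0.80 + 0.74] − 1.42 = 1.54 − 1.42 = 0.12.
Reliability = 0.12 / 0.58 = 0.2069.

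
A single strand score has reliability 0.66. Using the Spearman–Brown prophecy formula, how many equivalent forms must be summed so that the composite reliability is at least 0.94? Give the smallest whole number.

9

k ≥ ρ*(1−ρ₁)/(ρ₁(1−ρ*)) = 0.94·0.34 / (0.66·0.06) = 8.071.
Smallest integer k = 9.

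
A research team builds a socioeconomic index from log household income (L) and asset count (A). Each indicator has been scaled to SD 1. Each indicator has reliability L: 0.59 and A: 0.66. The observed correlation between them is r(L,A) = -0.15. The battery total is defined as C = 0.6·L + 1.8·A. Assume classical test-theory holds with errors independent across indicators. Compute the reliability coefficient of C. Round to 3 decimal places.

Var(C) = 0.6² + 1.8² + 2·[1.08·(-0.15)] = 3.6 − 0.324 = 3.276.
With uncorrelated errors the cross-covariances are all true-score covariance, so they carry over unchanged; only the diagonal terms shrink to ρᵢσᵢ².
True-score variance = [0.6²·0.59 + 1.8²·0.66] − 0.324 = 2.3508 − 0.324 = 2.0268.
Reliability = 2.0268 / 3.276 = 0.619.

0.619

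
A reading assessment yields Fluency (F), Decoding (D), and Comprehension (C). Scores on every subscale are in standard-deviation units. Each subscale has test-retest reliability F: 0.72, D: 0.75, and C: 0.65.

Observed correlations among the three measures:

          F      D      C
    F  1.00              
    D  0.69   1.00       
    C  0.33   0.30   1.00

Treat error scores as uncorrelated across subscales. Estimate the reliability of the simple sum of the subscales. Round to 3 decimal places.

0.844

Var(F+D+C) = 3 + 2·[0.69 + 0.33 + 0.30] = 3 + 2.64 = 5.64.
Under uncorrelated errors the observed covariances equal the true-score covariances, so only the own-variance terms attenuate.
True-score variance = [0.72 + 0.75 + 0.65] + 2.64 = 2.12 + 2.64 = 4.76.
Reliability = 4.76 / 5.64 = 0.844.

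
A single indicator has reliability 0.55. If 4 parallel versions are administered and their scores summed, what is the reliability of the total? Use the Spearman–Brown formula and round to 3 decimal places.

ρ_k = kρ / (1 + (k−1)ρ) = 4·0.55 / (1 + 3·0.55) = 2.200 / 2.650 = 0.830.

0.830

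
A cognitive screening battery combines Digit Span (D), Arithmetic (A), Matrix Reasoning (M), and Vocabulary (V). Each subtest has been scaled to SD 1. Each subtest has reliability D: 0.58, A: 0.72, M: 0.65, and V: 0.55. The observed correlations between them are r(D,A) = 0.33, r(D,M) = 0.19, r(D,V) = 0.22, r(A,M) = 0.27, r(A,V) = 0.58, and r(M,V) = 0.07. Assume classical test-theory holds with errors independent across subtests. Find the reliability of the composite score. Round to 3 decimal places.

Var(D+A+M+V) = 4 + 2·[0.33 + 0.19 + 0.22 + 0.27 + 0.58 + 0.07] = 4 + 3.32 = 7.32.
With uncorrelated errors the cross-covariances are all true-score covariance, so they carry over unchanged; only the diagonal terms shrink to ρᵢσᵢ².
True-score variance = [0.58 + 0.72 + 0.65 + 0.55] + 3.32 = 2.5 + 3.32 = 5.82.
Reliability = 5.82 / 7.32 = 0.795.

0.795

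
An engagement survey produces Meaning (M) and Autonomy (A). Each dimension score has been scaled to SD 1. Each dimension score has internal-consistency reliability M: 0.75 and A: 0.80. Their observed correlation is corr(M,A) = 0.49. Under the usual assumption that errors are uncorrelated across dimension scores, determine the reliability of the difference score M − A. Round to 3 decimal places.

0.559

Var(M−A) = 1 + 1 − 2·0.49 = 2 − 0.98 = 1.02.
Because errors are independent across components, Cov(Tᵢ,Tⱼ) = Cov(Xᵢ,Xⱼ); the off-diagonal part of the true-score variance is the same as above.
True-score variance = [0.75 + 0.80] − 0.98 = 1.55 − 0.98 = 0.57.
Reliability = 0.57 / 1.02 = 0.559.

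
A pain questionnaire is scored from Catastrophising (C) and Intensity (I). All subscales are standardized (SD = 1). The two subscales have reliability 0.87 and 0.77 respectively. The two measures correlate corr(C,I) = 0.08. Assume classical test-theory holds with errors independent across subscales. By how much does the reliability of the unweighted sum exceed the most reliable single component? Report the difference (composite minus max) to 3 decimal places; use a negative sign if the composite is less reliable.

-0.037

Var(sum) = 2 + 0.16 = 2.16; true-score variance = 1.64 + 0.16 = 1.8; composite reliability = 0.8333.
Max component reliability = 0.8700.
Difference = 0.8333 − 0.8700 = -0.037.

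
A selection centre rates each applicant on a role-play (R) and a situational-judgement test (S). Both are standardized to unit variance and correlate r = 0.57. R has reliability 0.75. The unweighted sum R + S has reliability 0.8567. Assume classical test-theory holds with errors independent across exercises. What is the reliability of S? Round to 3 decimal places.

Var(R+S) = 2 + 2·0.57 = 3.140.
True-score variance = ρ_R + ρ_S + 2·0.57, so 0.8567 = (0.75 + ρ_S + 1.14) / 3.140.
ρ_S = 0.8567·3.140 − 0.75 − 1.14 = 0.800.

0.800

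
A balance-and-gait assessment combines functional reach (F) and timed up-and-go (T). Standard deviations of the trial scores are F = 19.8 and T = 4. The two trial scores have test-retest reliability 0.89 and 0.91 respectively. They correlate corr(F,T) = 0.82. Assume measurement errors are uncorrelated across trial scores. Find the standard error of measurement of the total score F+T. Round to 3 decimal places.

Var(total) = 408.04 + 129.888 = 537.928.
True-score variance = 363.476 + 129.888 = 493.364, so reliability = 0.9172.
Error variance = 537.928 − 493.364 = 44.5644; SEM = √44.5644 = 6.676.

6.676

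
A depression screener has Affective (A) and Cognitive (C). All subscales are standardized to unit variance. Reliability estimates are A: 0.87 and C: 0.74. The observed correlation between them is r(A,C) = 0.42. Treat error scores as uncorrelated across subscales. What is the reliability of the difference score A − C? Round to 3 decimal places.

0.664

Var(A−C) = 1 + 1 − 2·0.42 = 2 − 0.84 = 1.16.
With uncorrelated errors the cross-covariances are all true-score covariance, so they carry over unchanged; only the diagonal terms shrink to ρᵢσᵢ².
True-score variance = [0.87 + 0.74] − 0.84 = 1.61 − 0.84 = 0.77.
Reliability = 0.77 / 1.16 = 0.664.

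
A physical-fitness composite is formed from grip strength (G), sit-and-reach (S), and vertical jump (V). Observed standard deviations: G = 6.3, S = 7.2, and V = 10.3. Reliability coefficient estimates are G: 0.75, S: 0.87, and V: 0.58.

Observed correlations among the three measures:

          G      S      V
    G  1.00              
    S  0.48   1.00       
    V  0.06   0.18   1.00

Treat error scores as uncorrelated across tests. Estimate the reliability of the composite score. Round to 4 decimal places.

0.7779

Var(G+S+V) = 6.3² + 7.2² + 10.3² + 2·[6.3·7.2·0.48 + 6.3·10.3·0.06 + 7.2·10.3·0.18] = 197.62 + 78.03 = 275.65.
With uncorrelated errors the cross-covariances are all true-score covariance, so they carry over unchanged; only the diagonal terms shrink to ρᵢσᵢ².
True-score variance = [6.3²·0.75 + 7.2²·0.87 + 10.3²·0.58] + 78.03 = 136.4 + 78.03 = 214.43.
Reliability = 214.43 / 275.65 = 0.7779.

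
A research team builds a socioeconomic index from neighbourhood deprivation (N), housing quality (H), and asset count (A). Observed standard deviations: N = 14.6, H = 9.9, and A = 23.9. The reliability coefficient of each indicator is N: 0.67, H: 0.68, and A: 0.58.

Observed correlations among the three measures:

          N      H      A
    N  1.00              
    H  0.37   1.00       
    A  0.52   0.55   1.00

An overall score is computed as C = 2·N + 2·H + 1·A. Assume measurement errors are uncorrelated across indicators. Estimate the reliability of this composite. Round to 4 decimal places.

Var(C) = 2²·14.6² + 2²·9.9² + 23.9² + 2·[4·14.6·9.9·0.37 + 2·14.6·23.9·0.52 + 2·9.9·23.9·0.55] = 1815.89 + 1674.18 = 3490.07.
With uncorrelated errors the cross-covariances are all true-score covariance, so they carry over unchanged; only the diagonal terms shrink to ρᵢσᵢ².
True-score variance = [2²·14.6²·0.67 + 2²·9.9²·0.68 + 23.9²·0.58] + 1674.18 = 1169.16 + 1674.18 = 2843.33.
Reliability = 2843.33 / 3490.07 = 0.8147.

0.8147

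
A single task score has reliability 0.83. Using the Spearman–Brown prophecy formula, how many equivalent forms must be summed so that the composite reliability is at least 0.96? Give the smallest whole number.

k ≥ ρ*(1−ρ₁)/(ρ₁(1−ρ*)) = 0.96·0.17 / (0.83·0.04) = 4.916.
Smallest integer k = 5.

5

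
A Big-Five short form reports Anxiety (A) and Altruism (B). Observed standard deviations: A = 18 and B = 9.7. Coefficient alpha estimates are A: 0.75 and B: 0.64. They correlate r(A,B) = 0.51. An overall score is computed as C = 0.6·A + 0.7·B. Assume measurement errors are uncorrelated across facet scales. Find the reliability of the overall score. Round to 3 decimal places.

Var(C) = 0.6²·18² + 0.7²·9.7² + 2·[0.42·18·9.7·0.51] = 162.744 + 74.7986 = 237.543.
With uncorrelated errors the cross-covariances are all true-score covariance, so they carry over unchanged; only the diagonal terms shrink to ρᵢσᵢ².
True-score variance = [0.6²·18²·0.75 + 0.7²·9.7²·0.64] + 74.7986 = 116.987 + 74.7986 = 191.785.
Reliability = 191.785 / 237.543 = 0.807.

0.807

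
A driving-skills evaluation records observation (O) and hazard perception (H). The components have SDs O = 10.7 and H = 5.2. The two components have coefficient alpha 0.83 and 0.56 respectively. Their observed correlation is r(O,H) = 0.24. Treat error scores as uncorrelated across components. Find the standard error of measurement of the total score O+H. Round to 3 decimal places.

Var(total) = 141.53 + 26.7072 = 168.237.
True-score variance = 110.169 + 26.7072 = 136.876, so reliability = 0.8136.
Error variance = 168.237 − 136.876 = 31.3609; SEM = √31.3609 = 5.600.

5.600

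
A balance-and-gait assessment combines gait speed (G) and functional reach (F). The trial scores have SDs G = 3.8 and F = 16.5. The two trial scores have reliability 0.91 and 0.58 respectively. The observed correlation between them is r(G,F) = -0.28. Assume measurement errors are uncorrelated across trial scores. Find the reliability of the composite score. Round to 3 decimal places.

0.540

Var(G+F) = 3.8² + 16.5² + 2·[3.8·16.5·(-0.28)] = 286.69 − 35.112 = 251.578.
Under uncorrelated errors the observed covariances equal the true-score covariances, so only the own-variance terms attenuate.
True-score variance = [3.8²·0.91 + 16.5²·0.58] − 35.112 = 171.045 − 35.112 = 135.933.
Reliability = 135.933 / 251.578 = 0.540.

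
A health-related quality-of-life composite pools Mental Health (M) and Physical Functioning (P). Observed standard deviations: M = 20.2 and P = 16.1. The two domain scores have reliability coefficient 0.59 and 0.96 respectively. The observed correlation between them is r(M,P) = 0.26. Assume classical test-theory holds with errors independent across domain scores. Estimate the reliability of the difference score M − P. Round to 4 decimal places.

Var(M−P) = 20.2² + 16.1² − 2·20.2·16.1·0.26 = 667.25 − 169.114 = 498.136.
Under uncorrelated errors the observed covariances equal the true-score covariances, so only the own-variance terms attenuate.
True-score variance = [20.2²·0.59 + 16.1²·0.96] − 169.114 = 489.585 − 169.114 = 320.471.
Reliability = 320.471 / 498.136 = 0.6433.

0.6433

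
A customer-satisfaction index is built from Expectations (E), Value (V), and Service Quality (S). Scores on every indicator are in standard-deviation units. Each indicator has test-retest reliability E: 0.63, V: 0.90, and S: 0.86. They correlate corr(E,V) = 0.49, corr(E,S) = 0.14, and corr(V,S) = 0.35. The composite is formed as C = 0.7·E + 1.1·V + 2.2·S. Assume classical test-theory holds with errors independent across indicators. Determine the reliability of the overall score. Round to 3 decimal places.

0.896

Var(C) = 0.7² + 1.1² + 2.2² + 2·[0.77·0.49 + 1.54·0.14 + 2.42·0.35] = 6.54 + 2.8798 = 9.4198.
Under uncorrelated errors the observed covariances equal the true-score covariances, so only the own-variance terms attenuate.
True-score variance = [0.7²·0.63 + 1.1²·0.90 + 2.2²·0.86] + 2.8798 = 5.5601 + 2.8798 = 8.4399.
Reliability = 8.4399 / 9.4198 = 0.896.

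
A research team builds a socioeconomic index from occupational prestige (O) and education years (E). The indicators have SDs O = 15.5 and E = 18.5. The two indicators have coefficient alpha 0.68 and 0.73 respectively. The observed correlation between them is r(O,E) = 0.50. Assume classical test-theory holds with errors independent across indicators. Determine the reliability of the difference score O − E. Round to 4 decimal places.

Var(O−E) = 15.5² + 18.5² − 2·15.5·18.5·0.50 = 582.5 − 286.75 = 295.75.
With uncorrelated errors the cross-covariances are all true-score covariance, so they carry over unchanged; only the diagonal terms shrink to ρᵢσᵢ².
True-score variance = [15.5²·0.68 + 18.5²·0.73] − 286.75 = 413.212 − 286.75 = 126.462.
Reliability = 126.462 / 295.75 = 0.4276.

0.4276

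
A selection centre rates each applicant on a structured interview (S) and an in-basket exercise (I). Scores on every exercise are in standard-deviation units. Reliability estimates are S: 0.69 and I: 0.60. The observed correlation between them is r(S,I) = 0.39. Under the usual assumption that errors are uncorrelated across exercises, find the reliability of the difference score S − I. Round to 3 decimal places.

Var(S−I) = 1 + 1 − 2·0.39 = 2 − 0.78 = 1.22.
Because errors are independent across components, Cov(Tᵢ,Tⱼ) = Cov(Xᵢ,Xⱼ); the off-diagonal part of the true-score variance is the same as above.
True-score variance = [0.69 + 0.60] − 0.78 = 1.29 − 0.78 = 0.51.
Reliability = 0.51 / 1.22 = 0.418.

0.418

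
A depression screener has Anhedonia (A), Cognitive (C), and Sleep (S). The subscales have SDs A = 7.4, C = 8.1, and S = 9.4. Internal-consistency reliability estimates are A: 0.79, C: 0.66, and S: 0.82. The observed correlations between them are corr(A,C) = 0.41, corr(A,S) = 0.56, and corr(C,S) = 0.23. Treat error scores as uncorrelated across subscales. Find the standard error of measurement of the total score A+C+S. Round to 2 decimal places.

Var(total) = 208.73 + 162.082 = 370.812.
True-score variance = 159.018 + 162.082 = 321.101, so reliability = 0.8659.
Error variance = 370.812 − 321.101 = 49.7118; SEM = √49.7118 = 7.05.

7.05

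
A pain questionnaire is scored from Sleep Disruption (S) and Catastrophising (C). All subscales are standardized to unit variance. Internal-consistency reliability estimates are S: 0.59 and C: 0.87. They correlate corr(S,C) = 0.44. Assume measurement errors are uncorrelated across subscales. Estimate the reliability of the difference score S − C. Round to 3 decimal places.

Var(S−C) = 1 + 1 − 2·0.44 = 2 − 0.88 = 1.12.
With uncorrelated errors the cross-covariances are all true-score covariance, so they carry over unchanged; only the diagonal terms shrink to ρᵢσᵢ².
True-score variance = [0.59 + 0.87] − 0.88 = 1.46 − 0.88 = 0.58.
Reliability = 0.58 / 1.12 = 0.518.

0.518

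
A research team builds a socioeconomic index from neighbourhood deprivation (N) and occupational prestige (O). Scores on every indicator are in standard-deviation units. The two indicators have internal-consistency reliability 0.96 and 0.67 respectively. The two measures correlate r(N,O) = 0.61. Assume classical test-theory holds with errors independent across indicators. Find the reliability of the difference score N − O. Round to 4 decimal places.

Var(N−O) = 1 + 1 − 2·0.61 = 2 − 1.22 = 0.78.
Under uncorrelated errors the observed covariances equal the true-score covariances, so only the own-variance terms attenuate.
True-score variance = [0.96 + 0.67] − 1.22 = 1.63 − 1.22 = 0.41.
Reliability = 0.41 / 0.78 = 0.5256.

0.5256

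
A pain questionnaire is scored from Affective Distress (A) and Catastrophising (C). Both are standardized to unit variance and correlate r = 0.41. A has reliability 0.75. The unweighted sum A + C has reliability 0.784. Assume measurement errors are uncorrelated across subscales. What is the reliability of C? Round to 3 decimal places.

Var(A+C) = 2 + 2·0.41 = 2.820.
True-score variance = ρ_A + ρ_C + 2·0.41, so 0.784 = (0.75 + ρ_C + 0.82) / 2.820.
ρ_C = 0.784·2.820 − 0.75 − 0.82 = 0.641.

0.641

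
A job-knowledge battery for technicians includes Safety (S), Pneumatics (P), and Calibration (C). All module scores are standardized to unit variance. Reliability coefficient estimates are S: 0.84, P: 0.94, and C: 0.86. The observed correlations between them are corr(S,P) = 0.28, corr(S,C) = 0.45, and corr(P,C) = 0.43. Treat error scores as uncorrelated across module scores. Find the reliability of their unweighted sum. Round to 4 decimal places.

0.9323

Var(S+P+C) = 3 + 2·[0.28 + 0.45 + 0.43] = 3 + 2.32 = 5.32.
Because errors are independent across components, Cov(Tᵢ,Tⱼ) = Cov(Xᵢ,Xⱼ); the off-diagonal part of the true-score variance is the same as above.
True-score variance = [0.84 + 0.94 + 0.86] + 2.32 = 2.64 + 2.32 = 4.96.
Reliability = 4.96 / 5.32 = 0.9323.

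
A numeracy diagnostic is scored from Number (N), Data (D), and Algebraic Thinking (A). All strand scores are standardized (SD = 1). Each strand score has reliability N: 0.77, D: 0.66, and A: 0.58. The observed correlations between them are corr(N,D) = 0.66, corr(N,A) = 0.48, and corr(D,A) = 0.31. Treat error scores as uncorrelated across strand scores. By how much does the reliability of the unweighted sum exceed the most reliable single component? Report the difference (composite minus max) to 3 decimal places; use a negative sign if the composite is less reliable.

0.062

Var(sum) = 3 + 2.9 = 5.9; true-score variance = 2.01 + 2.9 = 4.91; composite reliability = 0.8322.
Max component reliability = 0.7700.
Difference = 0.8322 − 0.7700 = 0.062.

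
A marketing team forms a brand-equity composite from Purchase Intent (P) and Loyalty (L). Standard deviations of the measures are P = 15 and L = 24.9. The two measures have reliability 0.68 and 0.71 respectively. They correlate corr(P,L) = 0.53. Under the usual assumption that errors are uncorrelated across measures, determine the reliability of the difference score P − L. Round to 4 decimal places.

Var(P−L) = 15² + 24.9² − 2·15·24.9·0.53 = 845.01 − 395.91 = 449.1.
Because errors are independent across components, Cov(Tᵢ,Tⱼ) = Cov(Xᵢ,Xⱼ); the off-diagonal part of the true-score variance is the same as above.
True-score variance = [15²·0.68 + 24.9²·0.71] − 395.91 = 593.207 − 395.91 = 197.297.
Reliability = 197.297 / 449.1 = 0.4393.

0.4393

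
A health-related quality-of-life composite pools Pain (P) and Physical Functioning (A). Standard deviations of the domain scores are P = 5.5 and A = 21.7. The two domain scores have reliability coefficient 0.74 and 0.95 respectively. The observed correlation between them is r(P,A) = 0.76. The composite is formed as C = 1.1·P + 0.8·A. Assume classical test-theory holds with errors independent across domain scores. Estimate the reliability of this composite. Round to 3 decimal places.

Var(C) = 1.1²·5.5² + 0.8²·21.7² + 2·[0.88·5.5·21.7·0.76] = 337.972 + 159.643 = 497.615.
With uncorrelated errors the cross-covariances are all true-score covariance, so they carry over unchanged; only the diagonal terms shrink to ρᵢσᵢ².
True-score variance = [1.1²·5.5²·0.74 + 0.8²·21.7²·0.95] + 159.643 = 313.387 + 159.643 = 473.03.
Reliability = 473.03 / 497.615 = 0.951.

0.951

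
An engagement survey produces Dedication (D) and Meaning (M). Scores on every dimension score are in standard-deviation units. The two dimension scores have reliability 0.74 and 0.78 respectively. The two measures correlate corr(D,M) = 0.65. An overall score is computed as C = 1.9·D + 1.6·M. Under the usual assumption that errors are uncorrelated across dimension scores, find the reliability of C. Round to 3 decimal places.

0.852

Var(C) = 1.9² + 1.6² + 2·[3.04·0.65] = 6.17 + 3.952 = 10.122.
Under uncorrelated errors the observed covariances equal the true-score covariances, so only the own-variance terms attenuate.
True-score variance = [1.9²·0.74 + 1.6²·0.78] + 3.952 = 4.6682 + 3.952 = 8.6202.
Reliability = 8.6202 / 10.122 = 0.852.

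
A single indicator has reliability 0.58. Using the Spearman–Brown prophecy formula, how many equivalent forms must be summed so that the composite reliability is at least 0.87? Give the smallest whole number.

k ≥ ρ*(1−ρ₁)/(ρ₁(1−ρ*)) = 0.87·0.42 / (0.58·0.13) = 4.846.
Smallest integer k = 5.

5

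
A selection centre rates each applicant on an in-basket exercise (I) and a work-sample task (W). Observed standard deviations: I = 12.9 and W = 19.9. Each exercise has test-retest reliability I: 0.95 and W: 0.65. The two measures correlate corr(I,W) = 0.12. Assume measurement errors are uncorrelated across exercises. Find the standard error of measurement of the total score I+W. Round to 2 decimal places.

Var(total) = 562.42 + 61.6104 = 624.03.
True-score variance = 415.496 + 61.6104 = 477.106, so reliability = 0.7646.
Error variance = 624.03 − 477.106 = 146.924; SEM = √146.924 = 12.12.

12.12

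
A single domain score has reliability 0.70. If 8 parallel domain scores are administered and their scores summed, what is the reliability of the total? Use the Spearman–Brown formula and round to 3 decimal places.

ρ_k = kρ / (1 + (k−1)ρ) = 8·0.70 / (1 + 7·0.70) = 5.600 / 5.900 = 0.949.

0.949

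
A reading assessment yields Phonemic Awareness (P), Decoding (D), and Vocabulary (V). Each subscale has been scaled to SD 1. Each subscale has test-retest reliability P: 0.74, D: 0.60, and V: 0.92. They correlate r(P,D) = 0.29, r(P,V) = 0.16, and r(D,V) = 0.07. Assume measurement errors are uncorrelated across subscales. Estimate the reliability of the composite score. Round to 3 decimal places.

0.817

Var(P+D+V) = 3 + 2·[0.29 + 0.16 + 0.07] = 3 + 1.04 = 4.04.
Under uncorrelated errors the observed covariances equal the true-score covariances, so only the own-variance terms attenuate.
True-score variance = [0.74 + 0.60 + 0.92] + 1.04 = 2.26 + 1.04 = 3.3.
Reliability = 3.3 / 4.04 = 0.817.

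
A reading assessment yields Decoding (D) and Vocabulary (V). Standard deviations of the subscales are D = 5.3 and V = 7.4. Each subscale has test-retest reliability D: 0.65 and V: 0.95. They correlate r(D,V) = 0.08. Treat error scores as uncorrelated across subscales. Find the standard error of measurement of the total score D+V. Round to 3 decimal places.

Var(total) = 82.85 + 6.2752 = 89.1252.
True-score variance = 70.2805 + 6.2752 = 76.5557, so reliability = 0.8590.
Error variance = 89.1252 − 76.5557 = 12.5695; SEM = √12.5695 = 3.545.

3.545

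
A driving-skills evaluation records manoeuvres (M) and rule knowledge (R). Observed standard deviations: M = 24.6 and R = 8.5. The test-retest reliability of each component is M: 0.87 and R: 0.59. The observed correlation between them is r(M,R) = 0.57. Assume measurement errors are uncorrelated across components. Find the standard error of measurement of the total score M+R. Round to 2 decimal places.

Var(total) = 677.41 + 238.374 = 915.784.
True-score variance = 569.117 + 238.374 = 807.491, so reliability = 0.8817.
Error variance = 915.784 − 807.491 = 108.293; SEM = √108.293 = 10.41.

10.41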